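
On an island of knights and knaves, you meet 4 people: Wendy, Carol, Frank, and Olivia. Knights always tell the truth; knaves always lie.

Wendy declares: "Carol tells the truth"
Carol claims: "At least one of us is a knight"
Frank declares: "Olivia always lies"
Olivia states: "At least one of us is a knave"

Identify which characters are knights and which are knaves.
Wendy is a knight.
Carol is a knight.
Frank is a knave.
Olivia is a knight.

Verification:
- Wendy (knight) says "Carol tells the truth" - this is TRUE because Carol is a knight.
- Carol (knight) says "At least one of us is a knight" - this is TRUE because Wendy, Carol, and Olivia are knights.
- Frank (knave) says "Olivia always lies" - this is FALSE (a lie) because Olivia is a knight.
- Olivia (knight) says "At least one of us is a knave" - this is TRUE because Frank is a knave.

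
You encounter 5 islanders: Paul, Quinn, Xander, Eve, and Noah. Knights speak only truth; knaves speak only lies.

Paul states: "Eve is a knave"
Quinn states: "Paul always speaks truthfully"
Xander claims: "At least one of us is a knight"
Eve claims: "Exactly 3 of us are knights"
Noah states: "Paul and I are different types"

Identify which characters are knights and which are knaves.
Paul is a knave.
Quinn is a knave.
Xander is a knight.
Eve is a knight.
Noah is a knight.

Verification:
- Paul (knave) says "Eve is a knave" - this is FALSE (a lie) because Eve is a knight.
- Quinn (knave) says "Paul always speaks truthfully" - this is FALSE (a lie) because Paul is a knave.
- Xander (knight) says "At least one of us is a knight" - this is TRUE because Xander, Eve, and Noah are knights.
- Eve (knight) says "Exactly 3 of us are knights" - this is TRUE because there are 3 knights.
- Noah (knight) says "Paul and I are different types" - this is TRUE because Noah is a knight and Paul is a knave.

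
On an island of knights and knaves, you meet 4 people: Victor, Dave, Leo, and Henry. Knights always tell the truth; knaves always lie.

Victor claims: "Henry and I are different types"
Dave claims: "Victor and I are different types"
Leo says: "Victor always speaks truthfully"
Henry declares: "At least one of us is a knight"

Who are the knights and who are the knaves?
Victor is a knave.
Dave is a knave.
Leo is a knave.
Henry is a knave.

Verification:
- Victor (knave) says "Henry and I are different types" - this is FALSE (a lie) because Victor is a knave and Henry is a knave.
- Dave (knave) says "Victor and I are different types" - this is FALSE (a lie) because Dave is a knave and Victor is a knave.
- Leo (knave) says "Victor always speaks truthfully" - this is FALSE (a lie) because Victor is a knave.
- Henry (knave) says "At least one of us is a knight" - this is FALSE (a lie) because no one is a knight.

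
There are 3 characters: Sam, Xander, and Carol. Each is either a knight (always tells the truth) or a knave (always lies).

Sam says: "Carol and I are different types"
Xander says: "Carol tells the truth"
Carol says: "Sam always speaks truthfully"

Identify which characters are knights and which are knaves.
Sam is a knave.
Xander is a knave.
Carol is a knave.

Verification:
- Sam (knave) says "Carol and I are different types" - this is FALSE (a lie) because Sam is a knave and Carol is a knave.
- Xander (knave) says "Carol tells the truth" - this is FALSE (a lie) because Carol is a knave.
- Carol (knave) says "Sam always speaks truthfully" - this is FALSE (a lie) because Sam is a knave.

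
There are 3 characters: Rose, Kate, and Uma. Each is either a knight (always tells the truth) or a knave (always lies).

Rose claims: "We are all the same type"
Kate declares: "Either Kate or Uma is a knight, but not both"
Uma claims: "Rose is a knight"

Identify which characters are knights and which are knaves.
Rose is a knave.
Kate is a knight.
Uma is a knave.

Verification:
- Rose (knave) says "We are all the same type" - this is FALSE (a lie) because Kate is a knight and Rose and Uma are knaves.
- Kate (knight) says "Either Kate or Uma is a knight, but not both" - this is TRUE because Kate is a knight and Uma is a knave.
- Uma (knave) says "Rose is a knight" - this is FALSE (a lie) because Rose is a knave.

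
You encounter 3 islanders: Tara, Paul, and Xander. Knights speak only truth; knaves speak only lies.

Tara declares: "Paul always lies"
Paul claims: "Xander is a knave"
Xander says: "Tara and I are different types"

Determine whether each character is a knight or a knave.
Tara is a knave.
Paul is a knight.
Xander is a knave.

Verification:
- Tara (knave) says "Paul always lies" - this is FALSE (a lie) because Paul is a knight.
- Paul (knight) says "Xander is a knave" - this is TRUE because Xander is a knave.
- Xander (knave) says "Tara and I are different types" - this is FALSE (a lie) because Xander is a knave and Tara is a knave.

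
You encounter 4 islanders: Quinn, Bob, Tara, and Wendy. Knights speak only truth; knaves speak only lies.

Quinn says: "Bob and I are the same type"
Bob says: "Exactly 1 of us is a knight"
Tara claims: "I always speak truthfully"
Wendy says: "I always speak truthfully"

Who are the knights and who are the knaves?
Quinn is a knave.
Bob is a knight.
Tara is a knave.
Wendy is a knave.

Verification:
- Quinn (knave) says "Bob and I are the same type" - this is FALSE (a lie) because Quinn is a knave and Bob is a knight.
- Bob (knight) says "Exactly 1 of us is a knight" - this is TRUE because there are 1 knights.
- Tara (knave) says "I always speak truthfully" - this is FALSE (a lie) because Tara is a knave.
- Wendy (knave) says "I always speak truthfully" - this is FALSE (a lie) because Wendy is a knave.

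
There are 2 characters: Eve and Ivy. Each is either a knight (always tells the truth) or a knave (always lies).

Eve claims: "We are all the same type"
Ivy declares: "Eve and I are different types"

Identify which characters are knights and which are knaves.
Eve is a knave.
Ivy is a knight.

Verification:
- Eve (knave) says "We are all the same type" - this is FALSE (a lie) because Ivy is a knight and Eve is a knave.
- Ivy (knight) says "Eve and I are different types" - this is TRUE because Ivy is a knight and Eve is a knave.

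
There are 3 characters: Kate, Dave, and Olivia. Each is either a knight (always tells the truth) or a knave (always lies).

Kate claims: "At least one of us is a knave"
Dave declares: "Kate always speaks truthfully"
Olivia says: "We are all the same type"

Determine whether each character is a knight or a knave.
Kate is a knight.
Dave is a knight.
Olivia is a knave.

Verification:
- Kate (knight) says "At least one of us is a knave" - this is TRUE because Olivia is a knave.
- Dave (knight) says "Kate always speaks truthfully" - this is TRUE because Kate is a knight.
- Olivia (knave) says "We are all the same type" - this is FALSE (a lie) because Kate and Dave are knights and Olivia is a knave.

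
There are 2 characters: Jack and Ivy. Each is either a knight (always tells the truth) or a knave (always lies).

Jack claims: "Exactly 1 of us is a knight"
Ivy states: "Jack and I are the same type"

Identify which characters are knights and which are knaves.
Jack is a knight.
Ivy is a knave.

Verification:
- Jack (knight) says "Exactly 1 of us is a knight" - this is TRUE because there are 1 knights.
- Ivy (knave) says "Jack and I are the same type" - this is FALSE (a lie) because Ivy is a knave and Jack is a knight.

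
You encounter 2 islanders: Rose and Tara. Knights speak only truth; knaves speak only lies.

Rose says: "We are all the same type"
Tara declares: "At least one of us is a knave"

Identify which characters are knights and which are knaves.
Rose is a knave.
Tara is a knight.

Verification:
- Rose (knave) says "We are all the same type" - this is FALSE (a lie) because Tara is a knight and Rose is a knave.
- Tara (knight) says "At least one of us is a knave" - this is TRUE because Rose is a knave.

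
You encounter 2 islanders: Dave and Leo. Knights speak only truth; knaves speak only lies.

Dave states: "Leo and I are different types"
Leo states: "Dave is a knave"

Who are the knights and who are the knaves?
Dave is a knight.
Leo is a knave.

Verification:
- Dave (knight) says "Leo and I are different types" - this is TRUE because Dave is a knight and Leo is a knave.
- Leo (knave) says "Dave is a knave" - this is FALSE (a lie) because Dave is a knight.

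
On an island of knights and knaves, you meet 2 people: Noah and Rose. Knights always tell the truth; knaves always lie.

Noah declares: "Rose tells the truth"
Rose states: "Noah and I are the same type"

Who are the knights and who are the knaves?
Noah is a knight.
Rose is a knight.

Verification:
- Noah (knight) says "Rose tells the truth" - this is TRUE because Rose is a knight.
- Rose (knight) says "Noah and I are the same type" - this is TRUE because Rose is a knight and Noah is a knight.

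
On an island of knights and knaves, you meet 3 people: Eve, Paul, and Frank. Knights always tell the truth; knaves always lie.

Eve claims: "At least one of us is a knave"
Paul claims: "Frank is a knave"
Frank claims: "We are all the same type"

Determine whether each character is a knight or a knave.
Eve is a knight.
Paul is a knight.
Frank is a knave.

Verification:
- Eve (knight) says "At least one of us is a knave" - this is TRUE because Frank is a knave.
- Paul (knight) says "Frank is a knave" - this is TRUE because Frank is a knave.
- Frank (knave) says "We are all the same type" - this is FALSE (a lie) because Eve and Paul are knights and Frank is a knave.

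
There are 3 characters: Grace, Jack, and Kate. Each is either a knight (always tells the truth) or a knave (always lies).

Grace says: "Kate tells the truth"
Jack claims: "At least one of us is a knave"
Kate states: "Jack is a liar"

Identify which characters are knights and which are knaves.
Grace is a knave.
Jack is a knight.
Kate is a knave.

Verification:
- Grace (knave) says "Kate tells the truth" - this is FALSE (a lie) because Kate is a knave.
- Jack (knight) says "At least one of us is a knave" - this is TRUE because Grace and Kate are knaves.
- Kate (knave) says "Jack is a liar" - this is FALSE (a lie) because Jack is a knight.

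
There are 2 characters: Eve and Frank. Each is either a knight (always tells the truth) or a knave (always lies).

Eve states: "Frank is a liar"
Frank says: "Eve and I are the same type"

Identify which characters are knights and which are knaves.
Eve is a knight.
Frank is a knave.

Verification:
- Eve (knight) says "Frank is a liar" - this is TRUE because Frank is a knave.
- Frank (knave) says "Eve and I are the same type" - this is FALSE (a lie) because Frank is a knave and Eve is a knight.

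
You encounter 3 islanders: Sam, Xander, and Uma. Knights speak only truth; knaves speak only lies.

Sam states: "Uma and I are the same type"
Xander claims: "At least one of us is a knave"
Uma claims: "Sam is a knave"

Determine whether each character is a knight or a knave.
Sam is a knave.
Xander is a knight.
Uma is a knight.

Verification:
- Sam (knave) says "Uma and I are the same type" - this is FALSE (a lie) because Sam is a knave and Uma is a knight.
- Xander (knight) says "At least one of us is a knave" - this is TRUE because Sam is a knave.
- Uma (knight) says "Sam is a knave" - this is TRUE because Sam is a knave.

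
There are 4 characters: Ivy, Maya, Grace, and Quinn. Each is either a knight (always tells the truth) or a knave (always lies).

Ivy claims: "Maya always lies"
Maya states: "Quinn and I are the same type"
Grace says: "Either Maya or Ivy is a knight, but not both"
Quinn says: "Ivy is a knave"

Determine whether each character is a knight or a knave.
Ivy is a knave.
Maya is a knight.
Grace is a knight.
Quinn is a knight.

Verification:
- Ivy (knave) says "Maya always lies" - this is FALSE (a lie) because Maya is a knight.
- Maya (knight) says "Quinn and I are the same type" - this is TRUE because Maya is a knight and Quinn is a knight.
- Grace (knight) says "Either Maya or Ivy is a knight, but not both" - this is TRUE because Maya is a knight and Ivy is a knave.
- Quinn (knight) says "Ivy is a knave" - this is TRUE because Ivy is a knave.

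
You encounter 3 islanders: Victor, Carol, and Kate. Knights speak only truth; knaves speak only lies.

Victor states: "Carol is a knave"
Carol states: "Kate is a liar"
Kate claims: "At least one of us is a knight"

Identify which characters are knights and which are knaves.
Victor is a knight.
Carol is a knave.
Kate is a knight.

Verification:
- Victor (knight) says "Carol is a knave" - this is TRUE because Carol is a knave.
- Carol (knave) says "Kate is a liar" - this is FALSE (a lie) because Kate is a knight.
- Kate (knight) says "At least one of us is a knight" - this is TRUE because Victor and Kate are knights.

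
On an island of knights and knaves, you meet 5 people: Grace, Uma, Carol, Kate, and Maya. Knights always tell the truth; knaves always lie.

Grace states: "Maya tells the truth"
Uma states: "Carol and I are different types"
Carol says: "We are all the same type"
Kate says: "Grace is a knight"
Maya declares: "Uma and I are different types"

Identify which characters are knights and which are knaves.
Grace is a knight.
Uma is a knave.
Carol is a knave.
Kate is a knight.
Maya is a knight.

Verification:
- Grace (knight) says "Maya tells the truth" - this is TRUE because Maya is a knight.
- Uma (knave) says "Carol and I are different types" - this is FALSE (a lie) because Uma is a knave and Carol is a knave.
- Carol (knave) says "We are all the same type" - this is FALSE (a lie) because Grace, Kate, and Maya are knights and Uma and Carol are knaves.
- Kate (knight) says "Grace is a knight" - this is TRUE because Grace is a knight.
- Maya (knight) says "Uma and I are different types" - this is TRUE because Maya is a knight and Uma is a knave.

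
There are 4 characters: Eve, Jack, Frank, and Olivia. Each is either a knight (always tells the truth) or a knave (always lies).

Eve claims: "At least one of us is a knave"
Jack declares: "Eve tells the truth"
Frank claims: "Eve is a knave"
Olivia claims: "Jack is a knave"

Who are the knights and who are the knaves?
Eve is a knight.
Jack is a knight.
Frank is a knave.
Olivia is a knave.

Verification:
- Eve (knight) says "At least one of us is a knave" - this is TRUE because Frank and Olivia are knaves.
- Jack (knight) says "Eve tells the truth" - this is TRUE because Eve is a knight.
- Frank (knave) says "Eve is a knave" - this is FALSE (a lie) because Eve is a knight.
- Olivia (knave) says "Jack is a knave" - this is FALSE (a lie) because Jack is a knight.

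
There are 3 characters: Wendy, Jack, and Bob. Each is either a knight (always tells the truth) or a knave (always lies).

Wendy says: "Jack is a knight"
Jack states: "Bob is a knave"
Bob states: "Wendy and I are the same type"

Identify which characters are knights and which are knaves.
Wendy is a knight.
Jack is a knight.
Bob is a knave.

Verification:
- Wendy (knight) says "Jack is a knight" - this is TRUE because Jack is a knight.
- Jack (knight) says "Bob is a knave" - this is TRUE because Bob is a knave.
- Bob (knave) says "Wendy and I are the same type" - this is FALSE (a lie) because Bob is a knave and Wendy is a knight.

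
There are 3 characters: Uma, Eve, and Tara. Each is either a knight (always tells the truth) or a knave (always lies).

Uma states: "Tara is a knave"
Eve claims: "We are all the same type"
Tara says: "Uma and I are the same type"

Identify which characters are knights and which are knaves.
Uma is a knight.
Eve is a knave.
Tara is a knave.

Verification:
- Uma (knight) says "Tara is a knave" - this is TRUE because Tara is a knave.
- Eve (knave) says "We are all the same type" - this is FALSE (a lie) because Uma is a knight and Eve and Tara are knaves.
- Tara (knave) says "Uma and I are the same type" - this is FALSE (a lie) because Tara is a knave and Uma is a knight.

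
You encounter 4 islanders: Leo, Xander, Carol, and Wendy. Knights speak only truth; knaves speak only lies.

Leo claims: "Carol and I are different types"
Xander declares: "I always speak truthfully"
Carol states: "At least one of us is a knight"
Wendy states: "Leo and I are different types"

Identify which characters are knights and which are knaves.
Leo is a knave.
Xander is a knave.
Carol is a knave.
Wendy is a knave.

Verification:
- Leo (knave) says "Carol and I are different types" - this is FALSE (a lie) because Leo is a knave and Carol is a knave.
- Xander (knave) says "I always speak truthfully" - this is FALSE (a lie) because Xander is a knave.
- Carol (knave) says "At least one of us is a knight" - this is FALSE (a lie) because no one is a knight.
- Wendy (knave) says "Leo and I are different types" - this is FALSE (a lie) because Wendy is a knave and Leo is a knave.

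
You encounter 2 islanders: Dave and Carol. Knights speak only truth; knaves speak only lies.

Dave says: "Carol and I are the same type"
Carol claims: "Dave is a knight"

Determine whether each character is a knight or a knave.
Dave is a knight.
Carol is a knight.

Verification:
- Dave (knight) says "Carol and I are the same type" - this is TRUE because Dave is a knight and Carol is a knight.
- Carol (knight) says "Dave is a knight" - this is TRUE because Dave is a knight.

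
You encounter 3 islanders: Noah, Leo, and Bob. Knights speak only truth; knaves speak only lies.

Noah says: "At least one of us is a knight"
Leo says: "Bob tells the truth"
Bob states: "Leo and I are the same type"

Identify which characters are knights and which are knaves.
Noah is a knight.
Leo is a knight.
Bob is a knight.

Verification:
- Noah (knight) says "At least one of us is a knight" - this is TRUE because Noah, Leo, and Bob are knights.
- Leo (knight) says "Bob tells the truth" - this is TRUE because Bob is a knight.
- Bob (knight) says "Leo and I are the same type" - this is TRUE because Bob is a knight and Leo is a knight.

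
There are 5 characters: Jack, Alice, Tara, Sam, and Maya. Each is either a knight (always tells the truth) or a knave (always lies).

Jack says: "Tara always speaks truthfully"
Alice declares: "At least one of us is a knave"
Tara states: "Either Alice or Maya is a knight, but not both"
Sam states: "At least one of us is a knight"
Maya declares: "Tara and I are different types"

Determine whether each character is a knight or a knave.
Jack is a knave.
Alice is a knight.
Tara is a knave.
Sam is a knight.
Maya is a knight.

Verification:
- Jack (knave) says "Tara always speaks truthfully" - this is FALSE (a lie) because Tara is a knave.
- Alice (knight) says "At least one of us is a knave" - this is TRUE because Jack and Tara are knaves.
- Tara (knave) says "Either Alice or Maya is a knight, but not both" - this is FALSE (a lie) because Alice is a knight and Maya is a knight.
- Sam (knight) says "At least one of us is a knight" - this is TRUE because Alice, Sam, and Maya are knights.
- Maya (knight) says "Tara and I are different types" - this is TRUE because Maya is a knight and Tara is a knave.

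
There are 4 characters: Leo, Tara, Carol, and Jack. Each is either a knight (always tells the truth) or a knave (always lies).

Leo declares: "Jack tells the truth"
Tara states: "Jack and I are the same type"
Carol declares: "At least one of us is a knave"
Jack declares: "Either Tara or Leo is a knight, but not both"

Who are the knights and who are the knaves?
Leo is a knight.
Tara is a knave.
Carol is a knight.
Jack is a knight.

Verification:
- Leo (knight) says "Jack tells the truth" - this is TRUE because Jack is a knight.
- Tara (knave) says "Jack and I are the same type" - this is FALSE (a lie) because Tara is a knave and Jack is a knight.
- Carol (knight) says "At least one of us is a knave" - this is TRUE because Tara is a knave.
- Jack (knight) says "Either Tara or Leo is a knight, but not both" - this is TRUE because Tara is a knave and Leo is a knight.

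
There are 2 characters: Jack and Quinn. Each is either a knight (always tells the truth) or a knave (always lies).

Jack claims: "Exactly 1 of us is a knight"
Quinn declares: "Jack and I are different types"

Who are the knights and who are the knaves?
Jack is a knave.
Quinn is a knave.

Verification:
- Jack (knave) says "Exactly 1 of us is a knight" - this is FALSE (a lie) because there are 0 knights.
- Quinn (knave) says "Jack and I are different types" - this is FALSE (a lie) because Quinn is a knave and Jack is a knave.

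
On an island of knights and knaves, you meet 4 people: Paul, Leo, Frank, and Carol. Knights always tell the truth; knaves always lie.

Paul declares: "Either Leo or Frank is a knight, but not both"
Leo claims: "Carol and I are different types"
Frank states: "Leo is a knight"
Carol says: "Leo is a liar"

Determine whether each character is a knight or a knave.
Paul is a knave.
Leo is a knight.
Frank is a knight.
Carol is a knave.

Verification:
- Paul (knave) says "Either Leo or Frank is a knight, but not both" - this is FALSE (a lie) because Leo is a knight and Frank is a knight.
- Leo (knight) says "Carol and I are different types" - this is TRUE because Leo is a knight and Carol is a knave.
- Frank (knight) says "Leo is a knight" - this is TRUE because Leo is a knight.
- Carol (knave) says "Leo is a liar" - this is FALSE (a lie) because Leo is a knight.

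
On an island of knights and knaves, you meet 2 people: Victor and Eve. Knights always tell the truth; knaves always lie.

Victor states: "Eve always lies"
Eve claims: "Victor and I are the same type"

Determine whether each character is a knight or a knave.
Victor is a knight.
Eve is a knave.

Verification:
- Victor (knight) says "Eve always lies" - this is TRUE because Eve is a knave.
- Eve (knave) says "Victor and I are the same type" - this is FALSE (a lie) because Eve is a knave and Victor is a knight.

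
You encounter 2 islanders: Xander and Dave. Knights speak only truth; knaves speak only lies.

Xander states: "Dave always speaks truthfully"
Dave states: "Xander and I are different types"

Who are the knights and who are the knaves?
Xander is a knave.
Dave is a knave.

Verification:
- Xander (knave) says "Dave always speaks truthfully" - this is FALSE (a lie) because Dave is a knave.
- Dave (knave) says "Xander and I are different types" - this is FALSE (a lie) because Dave is a knave and Xander is a knave.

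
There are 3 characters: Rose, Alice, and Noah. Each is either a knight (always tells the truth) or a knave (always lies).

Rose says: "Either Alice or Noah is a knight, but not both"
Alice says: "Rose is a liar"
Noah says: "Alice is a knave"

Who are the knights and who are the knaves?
Rose is a knight.
Alice is a knave.
Noah is a knight.

Verification:
- Rose (knight) says "Either Alice or Noah is a knight, but not both" - this is TRUE because Alice is a knave and Noah is a knight.
- Alice (knave) says "Rose is a liar" - this is FALSE (a lie) because Rose is a knight.
- Noah (knight) says "Alice is a knave" - this is TRUE because Alice is a knave.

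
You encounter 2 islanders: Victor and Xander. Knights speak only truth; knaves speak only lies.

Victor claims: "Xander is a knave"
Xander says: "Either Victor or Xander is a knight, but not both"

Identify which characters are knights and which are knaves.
Victor is a knave.
Xander is a knight.

Verification:
- Victor (knave) says "Xander is a knave" - this is FALSE (a lie) because Xander is a knight.
- Xander (knight) says "Either Victor or Xander is a knight, but not both" - this is TRUE because Victor is a knave and Xander is a knight.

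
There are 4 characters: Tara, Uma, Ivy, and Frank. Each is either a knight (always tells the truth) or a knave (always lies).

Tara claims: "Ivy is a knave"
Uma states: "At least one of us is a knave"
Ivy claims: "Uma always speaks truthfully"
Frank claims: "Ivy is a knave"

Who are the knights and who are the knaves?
Tara is a knave.
Uma is a knight.
Ivy is a knight.
Frank is a knave.

Verification:
- Tara (knave) says "Ivy is a knave" - this is FALSE (a lie) because Ivy is a knight.
- Uma (knight) says "At least one of us is a knave" - this is TRUE because Tara and Frank are knaves.
- Ivy (knight) says "Uma always speaks truthfully" - this is TRUE because Uma is a knight.
- Frank (knave) says "Ivy is a knave" - this is FALSE (a lie) because Ivy is a knight.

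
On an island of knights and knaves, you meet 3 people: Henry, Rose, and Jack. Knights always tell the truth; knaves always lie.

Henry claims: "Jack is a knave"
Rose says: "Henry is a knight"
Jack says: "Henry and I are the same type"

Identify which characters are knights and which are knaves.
Henry is a knight.
Rose is a knight.
Jack is a knave.

Verification:
- Henry (knight) says "Jack is a knave" - this is TRUE because Jack is a knave.
- Rose (knight) says "Henry is a knight" - this is TRUE because Henry is a knight.
- Jack (knave) says "Henry and I are the same type" - this is FALSE (a lie) because Jack is a knave and Henry is a knight.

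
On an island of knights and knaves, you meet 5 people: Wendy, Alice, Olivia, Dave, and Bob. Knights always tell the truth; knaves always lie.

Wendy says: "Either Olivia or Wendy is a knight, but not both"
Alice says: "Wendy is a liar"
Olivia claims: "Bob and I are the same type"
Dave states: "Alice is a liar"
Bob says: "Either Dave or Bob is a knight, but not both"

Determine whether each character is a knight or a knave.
Wendy is a knave.
Alice is a knight.
Olivia is a knave.
Dave is a knave.
Bob is a knight.

Verification:
- Wendy (knave) says "Either Olivia or Wendy is a knight, but not both" - this is FALSE (a lie) because Olivia is a knave and Wendy is a knave.
- Alice (knight) says "Wendy is a liar" - this is TRUE because Wendy is a knave.
- Olivia (knave) says "Bob and I are the same type" - this is FALSE (a lie) because Olivia is a knave and Bob is a knight.
- Dave (knave) says "Alice is a liar" - this is FALSE (a lie) because Alice is a knight.
- Bob (knight) says "Either Dave or Bob is a knight, but not both" - this is TRUE because Dave is a knave and Bob is a knight.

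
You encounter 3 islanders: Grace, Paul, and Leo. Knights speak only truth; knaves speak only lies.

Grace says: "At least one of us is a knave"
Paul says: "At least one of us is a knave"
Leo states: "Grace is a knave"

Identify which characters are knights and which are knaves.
Grace is a knight.
Paul is a knight.
Leo is a knave.

Verification:
- Grace (knight) says "At least one of us is a knave" - this is TRUE because Leo is a knave.
- Paul (knight) says "At least one of us is a knave" - this is TRUE because Leo is a knave.
- Leo (knave) says "Grace is a knave" - this is FALSE (a lie) because Grace is a knight.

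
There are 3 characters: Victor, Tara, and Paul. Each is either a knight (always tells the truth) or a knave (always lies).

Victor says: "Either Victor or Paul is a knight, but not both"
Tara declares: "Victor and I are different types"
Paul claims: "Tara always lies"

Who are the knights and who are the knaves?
Victor is a knave.
Tara is a knight.
Paul is a knave.

Verification:
- Victor (knave) says "Either Victor or Paul is a knight, but not both" - this is FALSE (a lie) because Victor is a knave and Paul is a knave.
- Tara (knight) says "Victor and I are different types" - this is TRUE because Tara is a knight and Victor is a knave.
- Paul (knave) says "Tara always lies" - this is FALSE (a lie) because Tara is a knight.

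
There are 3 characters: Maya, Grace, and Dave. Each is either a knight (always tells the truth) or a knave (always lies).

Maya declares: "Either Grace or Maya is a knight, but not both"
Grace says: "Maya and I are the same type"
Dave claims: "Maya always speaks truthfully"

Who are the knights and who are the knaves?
Maya is a knight.
Grace is a knave.
Dave is a knight.

Verification:
- Maya (knight) says "Either Grace or Maya is a knight, but not both" - this is TRUE because Grace is a knave and Maya is a knight.
- Grace (knave) says "Maya and I are the same type" - this is FALSE (a lie) because Grace is a knave and Maya is a knight.
- Dave (knight) says "Maya always speaks truthfully" - this is TRUE because Maya is a knight.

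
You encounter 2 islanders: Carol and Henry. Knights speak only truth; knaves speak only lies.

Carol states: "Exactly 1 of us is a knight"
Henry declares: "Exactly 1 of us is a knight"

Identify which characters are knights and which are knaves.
Carol is a knave.
Henry is a knave.

Verification:
- Carol (knave) says "Exactly 1 of us is a knight" - this is FALSE (a lie) because there are 0 knights.
- Henry (knave) says "Exactly 1 of us is a knight" - this is FALSE (a lie) because there are 0 knights.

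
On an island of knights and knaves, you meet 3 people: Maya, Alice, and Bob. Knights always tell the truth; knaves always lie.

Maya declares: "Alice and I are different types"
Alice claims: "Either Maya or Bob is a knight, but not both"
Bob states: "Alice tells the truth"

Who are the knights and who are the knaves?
Maya is a knave.
Alice is a knave.
Bob is a knave.

Verification:
- Maya (knave) says "Alice and I are different types" - this is FALSE (a lie) because Maya is a knave and Alice is a knave.
- Alice (knave) says "Either Maya or Bob is a knight, but not both" - this is FALSE (a lie) because Maya is a knave and Bob is a knave.
- Bob (knave) says "Alice tells the truth" - this is FALSE (a lie) because Alice is a knave.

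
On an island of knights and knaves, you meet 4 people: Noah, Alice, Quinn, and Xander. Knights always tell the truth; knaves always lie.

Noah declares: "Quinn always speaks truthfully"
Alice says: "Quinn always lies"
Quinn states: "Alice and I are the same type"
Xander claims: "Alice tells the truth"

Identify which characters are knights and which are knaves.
Noah is a knave.
Alice is a knight.
Quinn is a knave.
Xander is a knight.

Verification:
- Noah (knave) says "Quinn always speaks truthfully" - this is FALSE (a lie) because Quinn is a knave.
- Alice (knight) says "Quinn always lies" - this is TRUE because Quinn is a knave.
- Quinn (knave) says "Alice and I are the same type" - this is FALSE (a lie) because Quinn is a knave and Alice is a knight.
- Xander (knight) says "Alice tells the truth" - this is TRUE because Alice is a knight.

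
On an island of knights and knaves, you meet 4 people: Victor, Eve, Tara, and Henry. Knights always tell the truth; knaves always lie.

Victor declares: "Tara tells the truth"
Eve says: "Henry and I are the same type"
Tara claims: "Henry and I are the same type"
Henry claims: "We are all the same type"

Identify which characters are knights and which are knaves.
Victor is a knight.
Eve is a knight.
Tara is a knight.
Henry is a knight.

Verification:
- Victor (knight) says "Tara tells the truth" - this is TRUE because Tara is a knight.
- Eve (knight) says "Henry and I are the same type" - this is TRUE because Eve is a knight and Henry is a knight.
- Tara (knight) says "Henry and I are the same type" - this is TRUE because Tara is a knight and Henry is a knight.
- Henry (knight) says "We are all the same type" - this is TRUE because Victor, Eve, Tara, and Henry are knights.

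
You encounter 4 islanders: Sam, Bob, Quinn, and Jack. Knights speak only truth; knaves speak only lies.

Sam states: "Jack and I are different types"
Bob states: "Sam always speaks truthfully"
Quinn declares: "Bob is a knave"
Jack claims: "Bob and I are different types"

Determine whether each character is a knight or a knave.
Sam is a knave.
Bob is a knave.
Quinn is a knight.
Jack is a knave.

Verification:
- Sam (knave) says "Jack and I are different types" - this is FALSE (a lie) because Sam is a knave and Jack is a knave.
- Bob (knave) says "Sam always speaks truthfully" - this is FALSE (a lie) because Sam is a knave.
- Quinn (knight) says "Bob is a knave" - this is TRUE because Bob is a knave.
- Jack (knave) says "Bob and I are different types" - this is FALSE (a lie) because Jack is a knave and Bob is a knave.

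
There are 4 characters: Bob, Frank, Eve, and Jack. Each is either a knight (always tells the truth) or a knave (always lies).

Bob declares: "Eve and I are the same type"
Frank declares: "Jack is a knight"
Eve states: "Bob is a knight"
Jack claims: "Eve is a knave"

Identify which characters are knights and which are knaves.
Bob is a knight.
Frank is a knave.
Eve is a knight.
Jack is a knave.

Verification:
- Bob (knight) says "Eve and I are the same type" - this is TRUE because Bob is a knight and Eve is a knight.
- Frank (knave) says "Jack is a knight" - this is FALSE (a lie) because Jack is a knave.
- Eve (knight) says "Bob is a knight" - this is TRUE because Bob is a knight.
- Jack (knave) says "Eve is a knave" - this is FALSE (a lie) because Eve is a knight.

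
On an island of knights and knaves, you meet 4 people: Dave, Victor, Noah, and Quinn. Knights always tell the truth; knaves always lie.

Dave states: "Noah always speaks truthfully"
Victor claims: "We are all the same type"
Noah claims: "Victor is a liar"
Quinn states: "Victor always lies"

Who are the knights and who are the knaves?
Dave is a knight.
Victor is a knave.
Noah is a knight.
Quinn is a knight.

Verification:
- Dave (knight) says "Noah always speaks truthfully" - this is TRUE because Noah is a knight.
- Victor (knave) says "We are all the same type" - this is FALSE (a lie) because Dave, Noah, and Quinn are knights and Victor is a knave.
- Noah (knight) says "Victor is a liar" - this is TRUE because Victor is a knave.
- Quinn (knight) says "Victor always lies" - this is TRUE because Victor is a knave.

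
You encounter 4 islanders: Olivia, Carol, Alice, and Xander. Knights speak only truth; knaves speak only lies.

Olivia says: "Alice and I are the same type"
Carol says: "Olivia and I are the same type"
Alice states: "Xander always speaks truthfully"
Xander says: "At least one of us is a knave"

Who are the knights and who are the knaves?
Olivia is a knight.
Carol is a knave.
Alice is a knight.
Xander is a knight.

Verification:
- Olivia (knight) says "Alice and I are the same type" - this is TRUE because Olivia is a knight and Alice is a knight.
- Carol (knave) says "Olivia and I are the same type" - this is FALSE (a lie) because Carol is a knave and Olivia is a knight.
- Alice (knight) says "Xander always speaks truthfully" - this is TRUE because Xander is a knight.
- Xander (knight) says "At least one of us is a knave" - this is TRUE because Carol is a knave.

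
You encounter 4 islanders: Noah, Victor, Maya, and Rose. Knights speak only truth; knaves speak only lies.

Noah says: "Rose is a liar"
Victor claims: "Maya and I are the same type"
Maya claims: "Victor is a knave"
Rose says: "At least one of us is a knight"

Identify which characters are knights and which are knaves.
Noah is a knave.
Victor is a knave.
Maya is a knight.
Rose is a knight.

Verification:
- Noah (knave) says "Rose is a liar" - this is FALSE (a lie) because Rose is a knight.
- Victor (knave) says "Maya and I are the same type" - this is FALSE (a lie) because Victor is a knave and Maya is a knight.
- Maya (knight) says "Victor is a knave" - this is TRUE because Victor is a knave.
- Rose (knight) says "At least one of us is a knight" - this is TRUE because Maya and Rose are knights.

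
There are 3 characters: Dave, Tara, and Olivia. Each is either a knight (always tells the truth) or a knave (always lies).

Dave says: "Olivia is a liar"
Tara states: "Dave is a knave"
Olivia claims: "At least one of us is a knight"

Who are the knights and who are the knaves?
Dave is a knave.
Tara is a knight.
Olivia is a knight.

Verification:
- Dave (knave) says "Olivia is a liar" - this is FALSE (a lie) because Olivia is a knight.
- Tara (knight) says "Dave is a knave" - this is TRUE because Dave is a knave.
- Olivia (knight) says "At least one of us is a knight" - this is TRUE because Tara and Olivia are knights.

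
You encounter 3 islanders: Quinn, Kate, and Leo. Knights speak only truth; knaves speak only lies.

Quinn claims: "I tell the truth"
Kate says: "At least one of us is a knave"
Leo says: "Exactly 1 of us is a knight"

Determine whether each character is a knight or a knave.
Quinn is a knight.
Kate is a knight.
Leo is a knave.

Verification:
- Quinn (knight) says "I tell the truth" - this is TRUE because Quinn is a knight.
- Kate (knight) says "At least one of us is a knave" - this is TRUE because Leo is a knave.
- Leo (knave) says "Exactly 1 of us is a knight" - this is FALSE (a lie) because there are 2 knights.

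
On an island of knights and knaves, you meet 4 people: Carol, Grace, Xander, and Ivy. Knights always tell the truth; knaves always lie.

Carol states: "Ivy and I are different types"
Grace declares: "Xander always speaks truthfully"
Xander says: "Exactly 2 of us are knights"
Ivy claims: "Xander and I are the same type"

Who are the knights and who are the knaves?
Carol is a knave.
Grace is a knight.
Xander is a knight.
Ivy is a knave.

Verification:
- Carol (knave) says "Ivy and I are different types" - this is FALSE (a lie) because Carol is a knave and Ivy is a knave.
- Grace (knight) says "Xander always speaks truthfully" - this is TRUE because Xander is a knight.
- Xander (knight) says "Exactly 2 of us are knights" - this is TRUE because there are 2 knights.
- Ivy (knave) says "Xander and I are the same type" - this is FALSE (a lie) because Ivy is a knave and Xander is a knight.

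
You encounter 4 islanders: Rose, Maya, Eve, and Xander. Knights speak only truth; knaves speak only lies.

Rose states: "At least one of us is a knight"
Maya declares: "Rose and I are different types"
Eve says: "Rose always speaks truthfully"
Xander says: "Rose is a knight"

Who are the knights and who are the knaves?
Rose is a knave.
Maya is a knave.
Eve is a knave.
Xander is a knave.

Verification:
- Rose (knave) says "At least one of us is a knight" - this is FALSE (a lie) because no one is a knight.
- Maya (knave) says "Rose and I are different types" - this is FALSE (a lie) because Maya is a knave and Rose is a knave.
- Eve (knave) says "Rose always speaks truthfully" - this is FALSE (a lie) because Rose is a knave.
- Xander (knave) says "Rose is a knight" - this is FALSE (a lie) because Rose is a knave.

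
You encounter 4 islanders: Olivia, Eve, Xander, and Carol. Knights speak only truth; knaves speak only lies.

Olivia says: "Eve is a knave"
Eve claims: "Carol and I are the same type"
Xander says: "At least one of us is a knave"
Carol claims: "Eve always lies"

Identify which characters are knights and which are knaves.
Olivia is a knight.
Eve is a knave.
Xander is a knight.
Carol is a knight.

Verification:
- Olivia (knight) says "Eve is a knave" - this is TRUE because Eve is a knave.
- Eve (knave) says "Carol and I are the same type" - this is FALSE (a lie) because Eve is a knave and Carol is a knight.
- Xander (knight) says "At least one of us is a knave" - this is TRUE because Eve is a knave.
- Carol (knight) says "Eve always lies" - this is TRUE because Eve is a knave.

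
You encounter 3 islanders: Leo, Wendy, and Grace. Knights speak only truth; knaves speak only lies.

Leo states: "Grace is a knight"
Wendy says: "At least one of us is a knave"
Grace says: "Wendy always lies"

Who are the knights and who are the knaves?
Leo is a knave.
Wendy is a knight.
Grace is a knave.

Verification:
- Leo (knave) says "Grace is a knight" - this is FALSE (a lie) because Grace is a knave.
- Wendy (knight) says "At least one of us is a knave" - this is TRUE because Leo and Grace are knaves.
- Grace (knave) says "Wendy always lies" - this is FALSE (a lie) because Wendy is a knight.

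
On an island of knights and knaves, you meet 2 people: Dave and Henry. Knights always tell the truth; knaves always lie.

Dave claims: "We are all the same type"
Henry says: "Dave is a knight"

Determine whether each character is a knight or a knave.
Dave is a knight.
Henry is a knight.

Verification:
- Dave (knight) says "We are all the same type" - this is TRUE because Dave and Henry are knights.
- Henry (knight) says "Dave is a knight" - this is TRUE because Dave is a knight.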